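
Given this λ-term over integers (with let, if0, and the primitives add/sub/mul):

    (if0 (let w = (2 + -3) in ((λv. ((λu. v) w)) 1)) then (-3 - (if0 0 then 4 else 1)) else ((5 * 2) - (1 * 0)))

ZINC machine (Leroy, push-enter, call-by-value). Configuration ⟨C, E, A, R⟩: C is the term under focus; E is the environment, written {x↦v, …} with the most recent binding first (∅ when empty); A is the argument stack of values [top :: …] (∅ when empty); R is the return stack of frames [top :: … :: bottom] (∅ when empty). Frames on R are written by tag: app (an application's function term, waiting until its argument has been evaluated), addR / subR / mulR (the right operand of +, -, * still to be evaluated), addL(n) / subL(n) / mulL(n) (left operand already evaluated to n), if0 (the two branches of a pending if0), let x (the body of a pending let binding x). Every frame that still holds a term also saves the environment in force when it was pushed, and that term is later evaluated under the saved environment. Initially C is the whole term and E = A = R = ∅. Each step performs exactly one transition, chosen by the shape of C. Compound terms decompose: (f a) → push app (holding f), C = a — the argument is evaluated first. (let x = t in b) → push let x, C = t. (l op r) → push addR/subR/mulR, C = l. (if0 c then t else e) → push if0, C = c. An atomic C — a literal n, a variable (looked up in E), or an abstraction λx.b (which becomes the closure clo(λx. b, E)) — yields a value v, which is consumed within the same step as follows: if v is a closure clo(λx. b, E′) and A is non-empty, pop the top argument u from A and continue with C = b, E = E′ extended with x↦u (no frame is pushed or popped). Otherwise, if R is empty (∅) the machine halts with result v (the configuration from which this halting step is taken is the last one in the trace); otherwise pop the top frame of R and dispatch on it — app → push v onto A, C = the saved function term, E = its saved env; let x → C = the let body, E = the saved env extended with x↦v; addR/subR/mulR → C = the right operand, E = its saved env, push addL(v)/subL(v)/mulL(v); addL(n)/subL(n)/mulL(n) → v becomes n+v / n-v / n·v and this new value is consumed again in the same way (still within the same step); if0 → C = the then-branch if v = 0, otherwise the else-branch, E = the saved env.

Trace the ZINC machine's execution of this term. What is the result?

Answer: 10

Execution trace:
t=0: <C=(if0 (let w = (2 + -3) in ((λv. ((λu. v) w)) 1)) then (-3 - (if0 0 then 4 else 1)) else ((5 * 2) - (1 * 0))), E=∅, A=∅, R=∅>
t=1: <C=(let w = (2 + -3) in ((λv. ((λu. v) w)) 1)), E=∅, A=∅, R=[if0]>
t=2: <C=(2 + -3), E=∅, A=∅, R=[let w :: if0]>
t=3: <C=2, E=∅, A=∅, R=[addR :: let w :: if0]>
t=4: <C=-3, E=∅, A=∅, R=[addL(2) :: let w :: if0]>
t=5: <C=((λv. ((λu. v) w)) 1), E={w↦-1}, A=∅, R=[if0]>
t=6: <C=1, E={w↦-1}, A=∅, R=[app :: if0]>
t=7: <C=(λv. ((λu. v) w)), E={w↦-1}, A=[1], R=[if0]>
t=8: <C=((λu. v) w), E={v↦1, w↦-1}, A=∅, R=[if0]>
t=9: <C=w, E={v↦1, w↦-1}, A=∅, R=[app :: if0]>
t=10: <C=(λu. v), E={v↦1, w↦-1}, A=[-1], R=[if0]>
t=11: <C=v, E={u↦-1, v↦1, w↦-1}, A=∅, R=[if0]>
t=12: <C=((5 * 2) - (1 * 0)), E=∅, A=∅, R=∅>
t=13: <C=(5 * 2), E=∅, A=∅, R=[subR]>
t=14: <C=5, E=∅, A=∅, R=[mulR :: subR]>
t=15: <C=2, E=∅, A=∅, R=[mulL(5) :: subR]>
t=16: <C=(1 * 0), E=∅, A=∅, R=[subL(10)]>
t=17: <C=1, E=∅, A=∅, R=[mulR :: subL(10)]>
t=18: <C=0, E=∅, A=∅, R=[mulL(1) :: subL(10)]>
→ final value 10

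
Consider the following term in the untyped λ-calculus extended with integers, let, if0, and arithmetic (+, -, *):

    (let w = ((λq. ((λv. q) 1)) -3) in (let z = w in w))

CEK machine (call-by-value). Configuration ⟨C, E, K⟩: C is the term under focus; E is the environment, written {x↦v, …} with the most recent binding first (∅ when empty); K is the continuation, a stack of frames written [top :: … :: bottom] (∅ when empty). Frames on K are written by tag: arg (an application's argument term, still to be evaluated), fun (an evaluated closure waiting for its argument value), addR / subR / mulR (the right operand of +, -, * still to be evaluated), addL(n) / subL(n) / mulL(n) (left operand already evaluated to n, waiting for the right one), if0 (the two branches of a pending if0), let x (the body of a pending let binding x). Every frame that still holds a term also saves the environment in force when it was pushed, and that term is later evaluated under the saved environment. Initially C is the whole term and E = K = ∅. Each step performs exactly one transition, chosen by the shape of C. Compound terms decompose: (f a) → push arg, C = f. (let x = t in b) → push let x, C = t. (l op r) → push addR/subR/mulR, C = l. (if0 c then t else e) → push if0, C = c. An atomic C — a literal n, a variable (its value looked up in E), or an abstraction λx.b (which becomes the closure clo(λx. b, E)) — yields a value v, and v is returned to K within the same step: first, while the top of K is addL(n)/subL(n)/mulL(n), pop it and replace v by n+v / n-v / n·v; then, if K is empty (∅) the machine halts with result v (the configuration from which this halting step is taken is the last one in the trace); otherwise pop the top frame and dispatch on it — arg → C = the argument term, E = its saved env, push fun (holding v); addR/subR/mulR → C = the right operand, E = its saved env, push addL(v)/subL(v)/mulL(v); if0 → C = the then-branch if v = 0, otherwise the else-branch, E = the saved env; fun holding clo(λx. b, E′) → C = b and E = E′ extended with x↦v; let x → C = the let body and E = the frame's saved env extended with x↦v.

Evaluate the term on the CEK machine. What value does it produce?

t=0: [C=(let w = ((λq. ((λv. q) 1)) -3) in (let z = w in w)) | E=∅ | K=∅]
t=1: [C=((λq. ((λv. q) 1)) -3) | E=∅ | K=[let w]]
t=2: [C=(λq. ((λv. q) 1)) | E=∅ | K=[arg :: let w]]
t=3: [C=-3 | E=∅ | K=[fun :: let w]]
t=4: [C=((λv. q) 1) | E={q↦-3} | K=[let w]]
t=5: [C=(λv. q) | E={q↦-3} | K=[arg :: let w]]
t=6: [C=1 | E={q↦-3} | K=[fun :: let w]]
t=7: [C=q | E={v↦1, q↦-3} | K=[let w]]
t=8: [C=(let z = w in w) | E={w↦-3} | K=∅]
t=9: [C=w | E={w↦-3} | K=[let z]]
t=10: [C=w | E={z↦-3, w↦-3} | K=∅]
→ final value -3

Answer: -3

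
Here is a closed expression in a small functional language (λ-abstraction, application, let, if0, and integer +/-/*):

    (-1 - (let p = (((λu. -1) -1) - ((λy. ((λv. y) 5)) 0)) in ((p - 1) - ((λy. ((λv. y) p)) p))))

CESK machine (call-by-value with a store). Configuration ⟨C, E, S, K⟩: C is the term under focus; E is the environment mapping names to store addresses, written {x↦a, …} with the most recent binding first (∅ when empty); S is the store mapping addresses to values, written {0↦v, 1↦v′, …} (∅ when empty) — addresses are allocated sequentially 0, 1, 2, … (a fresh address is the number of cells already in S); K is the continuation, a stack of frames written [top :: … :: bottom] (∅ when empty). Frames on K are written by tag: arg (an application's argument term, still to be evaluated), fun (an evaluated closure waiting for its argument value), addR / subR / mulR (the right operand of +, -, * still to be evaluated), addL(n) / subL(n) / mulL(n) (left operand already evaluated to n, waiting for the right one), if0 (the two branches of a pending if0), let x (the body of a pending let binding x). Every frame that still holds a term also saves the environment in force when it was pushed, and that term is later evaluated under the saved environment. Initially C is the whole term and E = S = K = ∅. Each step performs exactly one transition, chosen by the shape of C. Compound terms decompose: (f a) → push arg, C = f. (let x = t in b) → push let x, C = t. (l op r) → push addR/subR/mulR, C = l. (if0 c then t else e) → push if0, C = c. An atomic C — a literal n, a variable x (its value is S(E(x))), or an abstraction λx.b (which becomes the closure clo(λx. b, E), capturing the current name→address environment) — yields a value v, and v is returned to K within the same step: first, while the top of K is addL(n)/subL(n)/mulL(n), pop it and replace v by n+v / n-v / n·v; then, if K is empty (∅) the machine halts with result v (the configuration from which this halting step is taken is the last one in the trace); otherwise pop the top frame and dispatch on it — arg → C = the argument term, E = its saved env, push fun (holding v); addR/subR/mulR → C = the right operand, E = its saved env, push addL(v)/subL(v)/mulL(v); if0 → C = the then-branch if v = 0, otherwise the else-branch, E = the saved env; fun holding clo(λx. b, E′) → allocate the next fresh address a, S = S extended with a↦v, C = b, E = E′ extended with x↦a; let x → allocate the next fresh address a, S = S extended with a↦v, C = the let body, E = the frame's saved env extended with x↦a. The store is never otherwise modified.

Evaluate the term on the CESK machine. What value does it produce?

Answer: 0

Derivation:
t=0: [C=(-1 - (let p = (((λu. -1) -1) - ((λy. ((λv. y) 5)) 0)) in ((p - 1) - ((λy. ((λv. y) p)) p)))) | E=∅ | S=∅ | K=∅]
t=1: [C=-1 | E=∅ | S=∅ | K=[subR]]
t=2: [C=(let p = (((λu. -1) -1) - ((λy. ((λv. y) 5)) 0)) in ((p - 1) - ((λy. ((λv. y) p)) p))) | E=∅ | S=∅ | K=[subL(-1)]]
t=3: [C=(((λu. -1) -1) - ((λy. ((λv. y) 5)) 0)) | E=∅ | S=∅ | K=[let p :: subL(-1)]]
t=4: [C=((λu. -1) -1) | E=∅ | S=∅ | K=[subR :: let p :: subL(-1)]]
t=5: [C=(λu. -1) | E=∅ | S=∅ | K=[arg :: subR :: let p :: subL(-1)]]
t=6: [C=-1 | E=∅ | S=∅ | K=[fun :: subR :: let p :: subL(-1)]]
t=7: [C=-1 | E={u↦0} | S={0↦-1} | K=[subR :: let p :: subL(-1)]]
t=8: [C=((λy. ((λv. y) 5)) 0) | E=∅ | S={0↦-1} | K=[subL(-1) :: let p :: subL(-1)]]
t=9: [C=(λy. ((λv. y) 5)) | E=∅ | S={0↦-1} | K=[arg :: subL(-1) :: let p :: subL(-1)]]
t=10: [C=0 | E=∅ | S={0↦-1} | K=[fun :: subL(-1) :: let p :: subL(-1)]]
t=11: [C=((λv. y) 5) | E={y↦1} | S={0↦-1, 1↦0} | K=[subL(-1) :: let p :: subL(-1)]]
t=12: [C=(λv. y) | E={y↦1} | S={0↦-1, 1↦0} | K=[arg :: subL(-1) :: let p :: subL(-1)]]
t=13: [C=5 | E={y↦1} | S={0↦-1, 1↦0} | K=[fun :: subL(-1) :: let p :: subL(-1)]]
t=14: [C=y | E={v↦2, y↦1} | S={0↦-1, 1↦0, 2↦5} | K=[subL(-1) :: let p :: subL(-1)]]
t=15: [C=((p - 1) - ((λy. ((λv. y) p)) p)) | E={p↦3} | S={0↦-1, 1↦0, 2↦5, 3↦-1} | K=[subL(-1)]]
t=16: [C=(p - 1) | E={p↦3} | S={0↦-1, 1↦0, 2↦5, 3↦-1} | K=[subR :: subL(-1)]]
t=17: [C=p | E={p↦3} | S={0↦-1, 1↦0, 2↦5, 3↦-1} | K=[subR :: subR :: subL(-1)]]
t=18: [C=1 | E={p↦3} | S={0↦-1, 1↦0, 2↦5, 3↦-1} | K=[subL(-1) :: subR :: subL(-1)]]
t=19: [C=((λy. ((λv. y) p)) p) | E={p↦3} | S={0↦-1, 1↦0, 2↦5, 3↦-1} | K=[subL(-2) :: subL(-1)]]
t=20: [C=(λy. ((λv. y) p)) | E={p↦3} | S={0↦-1, 1↦0, 2↦5, 3↦-1} | K=[arg :: subL(-2) :: subL(-1)]]
t=21: [C=p | E={p↦3} | S={0↦-1, 1↦0, 2↦5, 3↦-1} | K=[fun :: subL(-2) :: subL(-1)]]
t=22: [C=((λv. y) p) | E={y↦4, p↦3} | S={0↦-1, 1↦0, 2↦5, 3↦-1, 4↦-1} | K=[subL(-2) :: subL(-1)]]
t=23: [C=(λv. y) | E={y↦4, p↦3} | S={0↦-1, 1↦0, 2↦5, 3↦-1, 4↦-1} | K=[arg :: subL(-2) :: subL(-1)]]
t=24: [C=p | E={y↦4, p↦3} | S={0↦-1, 1↦0, 2↦5, 3↦-1, 4↦-1} | K=[fun :: subL(-2) :: subL(-1)]]
t=25: [C=y | E={v↦5, y↦4, p↦3} | S={0↦-1, 1↦0, 2↦5, 3↦-1, 4↦-1, 5↦-1} | K=[subL(-2) :: subL(-1)]]
→ final value 0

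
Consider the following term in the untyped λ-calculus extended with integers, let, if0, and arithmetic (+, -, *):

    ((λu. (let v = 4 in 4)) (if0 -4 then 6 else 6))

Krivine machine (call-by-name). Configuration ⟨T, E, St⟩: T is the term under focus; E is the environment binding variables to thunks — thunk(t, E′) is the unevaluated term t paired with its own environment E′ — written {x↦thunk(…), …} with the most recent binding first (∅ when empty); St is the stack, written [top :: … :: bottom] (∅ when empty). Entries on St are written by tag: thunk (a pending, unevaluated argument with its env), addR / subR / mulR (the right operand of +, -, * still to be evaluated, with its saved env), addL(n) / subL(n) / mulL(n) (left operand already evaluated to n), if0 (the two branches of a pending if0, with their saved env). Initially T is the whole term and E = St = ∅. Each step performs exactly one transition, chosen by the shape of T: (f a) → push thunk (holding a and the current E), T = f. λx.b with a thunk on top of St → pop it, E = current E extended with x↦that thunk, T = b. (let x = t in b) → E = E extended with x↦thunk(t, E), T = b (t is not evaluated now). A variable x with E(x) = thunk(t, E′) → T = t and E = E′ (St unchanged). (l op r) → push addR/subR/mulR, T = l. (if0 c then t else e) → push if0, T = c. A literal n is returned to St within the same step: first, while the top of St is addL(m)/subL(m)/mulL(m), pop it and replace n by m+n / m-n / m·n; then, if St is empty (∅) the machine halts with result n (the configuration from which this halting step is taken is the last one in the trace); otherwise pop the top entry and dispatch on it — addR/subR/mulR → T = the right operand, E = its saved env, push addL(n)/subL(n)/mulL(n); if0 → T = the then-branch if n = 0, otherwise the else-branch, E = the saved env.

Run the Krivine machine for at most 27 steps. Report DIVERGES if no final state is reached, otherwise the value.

step 0: ⟨T=((λu. (let v = 4 in 4)) (if0 -4 then 6 else 6)); E=∅; St=∅⟩
step 1: ⟨T=(λu. (let v = 4 in 4)); E=∅; St=[thunk]⟩
step 2: ⟨T=(let v = 4 in 4); E={u↦thunk((if0 -4 then 6 else 6), ∅)}; St=∅⟩
step 3: ⟨T=4; E={v↦thunk(4, {u↦thunk((if0 -4 then 6 else 6), ∅)}), u↦thunk((if0 -4 then 6 else 6), ∅)}; St=∅⟩
→ final value 4

Answer: 4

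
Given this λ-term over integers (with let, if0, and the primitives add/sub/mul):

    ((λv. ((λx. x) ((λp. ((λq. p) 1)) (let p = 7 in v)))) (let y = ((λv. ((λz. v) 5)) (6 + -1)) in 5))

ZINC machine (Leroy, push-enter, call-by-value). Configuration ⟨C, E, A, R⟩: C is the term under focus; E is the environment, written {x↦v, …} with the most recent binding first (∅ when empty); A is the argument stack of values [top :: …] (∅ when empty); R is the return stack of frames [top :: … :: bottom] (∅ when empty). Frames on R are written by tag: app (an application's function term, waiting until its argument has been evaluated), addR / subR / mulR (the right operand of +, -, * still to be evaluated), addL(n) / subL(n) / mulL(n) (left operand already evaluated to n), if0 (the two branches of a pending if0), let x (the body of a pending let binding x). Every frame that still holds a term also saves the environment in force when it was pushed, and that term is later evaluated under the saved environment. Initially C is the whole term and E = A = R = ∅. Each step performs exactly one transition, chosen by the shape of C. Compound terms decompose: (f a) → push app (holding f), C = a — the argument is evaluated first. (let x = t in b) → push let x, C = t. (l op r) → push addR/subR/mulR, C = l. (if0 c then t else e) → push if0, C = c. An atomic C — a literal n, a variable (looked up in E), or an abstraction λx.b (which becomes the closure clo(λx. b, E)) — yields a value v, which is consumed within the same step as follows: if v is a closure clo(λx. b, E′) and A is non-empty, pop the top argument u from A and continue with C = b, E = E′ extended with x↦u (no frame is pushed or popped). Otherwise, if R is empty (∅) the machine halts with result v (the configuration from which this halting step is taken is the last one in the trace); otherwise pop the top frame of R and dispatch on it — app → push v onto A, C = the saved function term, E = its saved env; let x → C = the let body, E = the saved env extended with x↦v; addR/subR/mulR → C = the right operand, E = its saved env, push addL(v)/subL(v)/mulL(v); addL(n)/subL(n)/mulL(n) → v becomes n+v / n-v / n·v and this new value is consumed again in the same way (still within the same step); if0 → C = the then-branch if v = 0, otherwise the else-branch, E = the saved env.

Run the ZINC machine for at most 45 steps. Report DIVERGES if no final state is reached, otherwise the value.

Answer: 5

Execution trace:
0. <C=((λv. ((λx. x) ((λp. ((λq. p) 1)) (let p = 7 in v)))) (let y = ((λv. ((λz. v) 5)) (6 + -1)) in 5)), E=∅, A=∅, R=∅>
1. <C=(let y = ((λv. ((λz. v) 5)) (6 + -1)) in 5), E=∅, A=∅, R=[app]>
2. <C=((λv. ((λz. v) 5)) (6 + -1)), E=∅, A=∅, R=[let y :: app]>
3. <C=(6 + -1), E=∅, A=∅, R=[app :: let y :: app]>
4. <C=6, E=∅, A=∅, R=[addR :: app :: let y :: app]>
5. <C=-1, E=∅, A=∅, R=[addL(6) :: app :: let y :: app]>
6. <C=(λv. ((λz. v) 5)), E=∅, A=[5], R=[let y :: app]>
7. <C=((λz. v) 5), E={v↦5}, A=∅, R=[let y :: app]>
8. <C=5, E={v↦5}, A=∅, R=[app :: let y :: app]>
9. <C=(λz. v), E={v↦5}, A=[5], R=[let y :: app]>
10. <C=v, E={z↦5, v↦5}, A=∅, R=[let y :: app]>
11. <C=5, E={y↦5}, A=∅, R=[app]>
12. <C=(λv. ((λx. x) ((λp. ((λq. p) 1)) (let p = 7 in v)))), E=∅, A=[5], R=∅>
13. <C=((λx. x) ((λp. ((λq. p) 1)) (let p = 7 in v))), E={v↦5}, A=∅, R=∅>
14. <C=((λp. ((λq. p) 1)) (let p = 7 in v)), E={v↦5}, A=∅, R=[app]>
15. <C=(let p = 7 in v), E={v↦5}, A=∅, R=[app :: app]>
16. <C=7, E={v↦5}, A=∅, R=[let p :: app :: app]>
17. <C=v, E={p↦7, v↦5}, A=∅, R=[app :: app]>
18. <C=(λp. ((λq. p) 1)), E={v↦5}, A=[5], R=[app]>
19. <C=((λq. p) 1), E={p↦5, v↦5}, A=∅, R=[app]>
20. <C=1, E={p↦5, v↦5}, A=∅, R=[app :: app]>
21. <C=(λq. p), E={p↦5, v↦5}, A=[1], R=[app]>
22. <C=p, E={q↦1, p↦5, v↦5}, A=∅, R=[app]>
23. <C=(λx. x), E={v↦5}, A=[5], R=∅>
24. <C=x, E={x↦5, v↦5}, A=∅, R=∅>
→ final value 5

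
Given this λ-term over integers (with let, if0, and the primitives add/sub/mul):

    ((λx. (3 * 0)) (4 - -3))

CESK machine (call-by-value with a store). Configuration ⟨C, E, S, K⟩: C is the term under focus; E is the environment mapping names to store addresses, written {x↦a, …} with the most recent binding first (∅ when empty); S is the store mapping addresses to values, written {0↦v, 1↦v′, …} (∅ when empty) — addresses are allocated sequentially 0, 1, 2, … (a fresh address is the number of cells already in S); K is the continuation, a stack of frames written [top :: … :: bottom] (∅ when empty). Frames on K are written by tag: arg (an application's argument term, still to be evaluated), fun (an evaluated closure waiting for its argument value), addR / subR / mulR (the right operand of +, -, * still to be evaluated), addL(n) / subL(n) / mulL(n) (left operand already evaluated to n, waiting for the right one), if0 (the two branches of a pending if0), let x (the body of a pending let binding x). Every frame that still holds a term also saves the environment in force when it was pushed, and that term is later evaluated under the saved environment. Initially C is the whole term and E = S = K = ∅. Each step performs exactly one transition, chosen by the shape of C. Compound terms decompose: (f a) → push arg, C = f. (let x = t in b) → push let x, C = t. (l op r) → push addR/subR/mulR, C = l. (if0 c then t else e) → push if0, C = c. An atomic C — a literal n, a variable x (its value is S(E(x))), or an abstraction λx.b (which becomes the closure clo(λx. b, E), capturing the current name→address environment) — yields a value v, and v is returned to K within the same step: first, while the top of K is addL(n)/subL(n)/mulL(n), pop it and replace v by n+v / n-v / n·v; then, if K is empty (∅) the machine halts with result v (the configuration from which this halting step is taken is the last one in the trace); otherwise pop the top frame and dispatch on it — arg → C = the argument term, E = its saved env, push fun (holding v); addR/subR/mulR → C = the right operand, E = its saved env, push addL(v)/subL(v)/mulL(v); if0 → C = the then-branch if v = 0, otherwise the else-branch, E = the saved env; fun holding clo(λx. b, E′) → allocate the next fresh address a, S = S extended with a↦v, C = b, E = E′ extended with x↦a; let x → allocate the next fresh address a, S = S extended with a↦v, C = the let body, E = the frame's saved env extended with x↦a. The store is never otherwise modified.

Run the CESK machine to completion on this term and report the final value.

Answer: 0

Machine steps:
[0] ⟨C=((λx. (3 * 0)) (4 - -3)); E=∅; S=∅; K=∅⟩
[1] ⟨C=(λx. (3 * 0)); E=∅; S=∅; K=[arg]⟩
[2] ⟨C=(4 - -3); E=∅; S=∅; K=[fun]⟩
[3] ⟨C=4; E=∅; S=∅; K=[subR :: fun]⟩
[4] ⟨C=-3; E=∅; S=∅; K=[subL(4) :: fun]⟩
[5] ⟨C=(3 * 0); E={x↦0}; S={0↦7}; K=∅⟩
[6] ⟨C=3; E={x↦0}; S={0↦7}; K=[mulR]⟩
[7] ⟨C=0; E={x↦0}; S={0↦7}; K=[mulL(3)]⟩
→ final value 0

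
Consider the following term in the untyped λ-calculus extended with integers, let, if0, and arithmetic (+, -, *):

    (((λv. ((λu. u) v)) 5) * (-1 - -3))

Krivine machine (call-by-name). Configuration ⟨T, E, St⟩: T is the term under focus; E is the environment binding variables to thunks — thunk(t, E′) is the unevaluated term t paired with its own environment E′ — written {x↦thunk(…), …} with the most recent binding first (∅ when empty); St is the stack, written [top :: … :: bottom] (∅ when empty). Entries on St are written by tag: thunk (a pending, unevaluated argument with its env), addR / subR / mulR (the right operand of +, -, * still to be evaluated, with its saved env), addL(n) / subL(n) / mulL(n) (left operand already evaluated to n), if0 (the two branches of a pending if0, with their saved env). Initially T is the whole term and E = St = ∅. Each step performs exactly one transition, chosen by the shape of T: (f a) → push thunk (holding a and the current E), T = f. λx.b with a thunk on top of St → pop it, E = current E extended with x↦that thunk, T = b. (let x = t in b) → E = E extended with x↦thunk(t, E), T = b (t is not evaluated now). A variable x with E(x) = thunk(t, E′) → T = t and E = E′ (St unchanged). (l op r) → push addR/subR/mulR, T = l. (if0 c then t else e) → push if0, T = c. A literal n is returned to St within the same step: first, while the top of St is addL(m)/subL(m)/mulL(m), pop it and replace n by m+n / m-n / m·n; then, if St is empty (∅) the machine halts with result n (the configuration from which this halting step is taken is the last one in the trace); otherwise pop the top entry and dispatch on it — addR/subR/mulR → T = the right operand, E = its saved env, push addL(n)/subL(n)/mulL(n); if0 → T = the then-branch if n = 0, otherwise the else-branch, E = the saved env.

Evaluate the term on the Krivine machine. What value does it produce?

t=0: ⟨T=(((λv. ((λu. u) v)) 5) * (-1 - -3)); E=∅; St=∅⟩
t=1: ⟨T=((λv. ((λu. u) v)) 5); E=∅; St=[mulR]⟩
t=2: ⟨T=(λv. ((λu. u) v)); E=∅; St=[thunk :: mulR]⟩
t=3: ⟨T=((λu. u) v); E={v↦thunk(5, ∅)}; St=[mulR]⟩
t=4: ⟨T=(λu. u); E={v↦thunk(5, ∅)}; St=[thunk :: mulR]⟩
t=5: ⟨T=u; E={u↦thunk(v, {v↦thunk(5, ∅)}), v↦thunk(5, ∅)}; St=[mulR]⟩
t=6: ⟨T=v; E={v↦thunk(5, ∅)}; St=[mulR]⟩
t=7: ⟨T=5; E=∅; St=[mulR]⟩
t=8: ⟨T=(-1 - -3); E=∅; St=[mulL(5)]⟩
t=9: ⟨T=-1; E=∅; St=[subR :: mulL(5)]⟩
t=10: ⟨T=-3; E=∅; St=[subL(-1) :: mulL(5)]⟩
→ final value 10

Answer: 10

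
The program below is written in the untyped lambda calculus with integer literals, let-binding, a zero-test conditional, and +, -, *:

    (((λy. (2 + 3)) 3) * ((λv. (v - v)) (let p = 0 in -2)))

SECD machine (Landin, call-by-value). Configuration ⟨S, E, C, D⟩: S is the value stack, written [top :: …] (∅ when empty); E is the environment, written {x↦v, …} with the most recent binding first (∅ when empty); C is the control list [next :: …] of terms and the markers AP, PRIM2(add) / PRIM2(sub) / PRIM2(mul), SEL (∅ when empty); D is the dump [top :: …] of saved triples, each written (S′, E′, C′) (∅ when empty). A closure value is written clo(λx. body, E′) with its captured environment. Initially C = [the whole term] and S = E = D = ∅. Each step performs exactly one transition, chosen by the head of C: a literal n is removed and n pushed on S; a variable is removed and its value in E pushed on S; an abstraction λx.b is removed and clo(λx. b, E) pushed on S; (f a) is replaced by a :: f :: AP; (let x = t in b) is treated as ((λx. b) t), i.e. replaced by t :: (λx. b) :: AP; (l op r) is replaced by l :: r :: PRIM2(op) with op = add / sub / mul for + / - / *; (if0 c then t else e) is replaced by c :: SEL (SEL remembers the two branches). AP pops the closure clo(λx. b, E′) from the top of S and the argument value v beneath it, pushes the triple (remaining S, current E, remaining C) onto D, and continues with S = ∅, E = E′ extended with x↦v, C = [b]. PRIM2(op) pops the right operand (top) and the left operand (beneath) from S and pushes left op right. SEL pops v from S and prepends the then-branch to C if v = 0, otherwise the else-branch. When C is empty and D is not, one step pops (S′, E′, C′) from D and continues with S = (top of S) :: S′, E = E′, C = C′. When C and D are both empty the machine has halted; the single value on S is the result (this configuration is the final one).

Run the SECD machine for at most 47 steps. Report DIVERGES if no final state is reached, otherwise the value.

Answer: 0

Derivation:
t=0: ⟨S=∅; E=∅; C=[(((λy. (2 + 3)) 3) * ((λv. (v - v)) (let p = 0 in -2)))]; D=∅⟩
t=1: ⟨S=∅; E=∅; C=[((λy. (2 + 3)) 3) :: ((λv. (v - v)) (let p = 0 in -2)) :: PRIM2(mul)]; D=∅⟩
t=2: ⟨S=∅; E=∅; C=[3 :: (λy. (2 + 3)) :: AP :: ((λv. (v - v)) (let p = 0 in -2)) :: PRIM2(mul)]; D=∅⟩
t=3: ⟨S=[3]; E=∅; C=[(λy. (2 + 3)) :: AP :: ((λv. (v - v)) (let p = 0 in -2)) :: PRIM2(mul)]; D=∅⟩
t=4: ⟨S=[clo(λy. (2 + 3), ∅) :: 3]; E=∅; C=[AP :: ((λv. (v - v)) (let p = 0 in -2)) :: PRIM2(mul)]; D=∅⟩
t=5: ⟨S=∅; E={y↦3}; C=[(2 + 3)]; D=[(∅, ∅, [((λv. (v - v)) (let p = 0 in -2)) :: PRIM2(mul)])]⟩
t=6: ⟨S=∅; E={y↦3}; C=[2 :: 3 :: PRIM2(add)]; D=[(∅, ∅, [((λv. (v - v)) (let p = 0 in -2)) :: PRIM2(mul)])]⟩
t=7: ⟨S=[2]; E={y↦3}; C=[3 :: PRIM2(add)]; D=[(∅, ∅, [((λv. (v - v)) (let p = 0 in -2)) :: PRIM2(mul)])]⟩
t=8: ⟨S=[3 :: 2]; E={y↦3}; C=[PRIM2(add)]; D=[(∅, ∅, [((λv. (v - v)) (let p = 0 in -2)) :: PRIM2(mul)])]⟩
t=9: ⟨S=[5]; E={y↦3}; C=∅; D=[(∅, ∅, [((λv. (v - v)) (let p = 0 in -2)) :: PRIM2(mul)])]⟩
t=10: ⟨S=[5]; E=∅; C=[((λv. (v - v)) (let p = 0 in -2)) :: PRIM2(mul)]; D=∅⟩
t=11: ⟨S=[5]; E=∅; C=[(let p = 0 in -2) :: (λv. (v - v)) :: AP :: PRIM2(mul)]; D=∅⟩
t=12: ⟨S=[5]; E=∅; C=[0 :: (λp. -2) :: AP :: (λv. (v - v)) :: AP :: PRIM2(mul)]; D=∅⟩
t=13: ⟨S=[0 :: 5]; E=∅; C=[(λp. -2) :: AP :: (λv. (v - v)) :: AP :: PRIM2(mul)]; D=∅⟩
t=14: ⟨S=[clo(λp. -2, ∅) :: 0 :: 5]; E=∅; C=[AP :: (λv. (v - v)) :: AP :: PRIM2(mul)]; D=∅⟩
t=15: ⟨S=∅; E={p↦0}; C=[-2]; D=[([5], ∅, [(λv. (v - v)) :: AP :: PRIM2(mul)])]⟩
t=16: ⟨S=[-2]; E={p↦0}; C=∅; D=[([5], ∅, [(λv. (v - v)) :: AP :: PRIM2(mul)])]⟩
t=17: ⟨S=[-2 :: 5]; E=∅; C=[(λv. (v - v)) :: AP :: PRIM2(mul)]; D=∅⟩
t=18: ⟨S=[clo(λv. (v - v), ∅) :: -2 :: 5]; E=∅; C=[AP :: PRIM2(mul)]; D=∅⟩
t=19: ⟨S=∅; E={v↦-2}; C=[(v - v)]; D=[([5], ∅, [PRIM2(mul)])]⟩
t=20: ⟨S=∅; E={v↦-2}; C=[v :: v :: PRIM2(sub)]; D=[([5], ∅, [PRIM2(mul)])]⟩
t=21: ⟨S=[-2]; E={v↦-2}; C=[v :: PRIM2(sub)]; D=[([5], ∅, [PRIM2(mul)])]⟩
t=22: ⟨S=[-2 :: -2]; E={v↦-2}; C=[PRIM2(sub)]; D=[([5], ∅, [PRIM2(mul)])]⟩
t=23: ⟨S=[0]; E={v↦-2}; C=∅; D=[([5], ∅, [PRIM2(mul)])]⟩
t=24: ⟨S=[0 :: 5]; E=∅; C=[PRIM2(mul)]; D=∅⟩
t=25: ⟨S=[0]; E=∅; C=∅; D=∅⟩
→ final value 0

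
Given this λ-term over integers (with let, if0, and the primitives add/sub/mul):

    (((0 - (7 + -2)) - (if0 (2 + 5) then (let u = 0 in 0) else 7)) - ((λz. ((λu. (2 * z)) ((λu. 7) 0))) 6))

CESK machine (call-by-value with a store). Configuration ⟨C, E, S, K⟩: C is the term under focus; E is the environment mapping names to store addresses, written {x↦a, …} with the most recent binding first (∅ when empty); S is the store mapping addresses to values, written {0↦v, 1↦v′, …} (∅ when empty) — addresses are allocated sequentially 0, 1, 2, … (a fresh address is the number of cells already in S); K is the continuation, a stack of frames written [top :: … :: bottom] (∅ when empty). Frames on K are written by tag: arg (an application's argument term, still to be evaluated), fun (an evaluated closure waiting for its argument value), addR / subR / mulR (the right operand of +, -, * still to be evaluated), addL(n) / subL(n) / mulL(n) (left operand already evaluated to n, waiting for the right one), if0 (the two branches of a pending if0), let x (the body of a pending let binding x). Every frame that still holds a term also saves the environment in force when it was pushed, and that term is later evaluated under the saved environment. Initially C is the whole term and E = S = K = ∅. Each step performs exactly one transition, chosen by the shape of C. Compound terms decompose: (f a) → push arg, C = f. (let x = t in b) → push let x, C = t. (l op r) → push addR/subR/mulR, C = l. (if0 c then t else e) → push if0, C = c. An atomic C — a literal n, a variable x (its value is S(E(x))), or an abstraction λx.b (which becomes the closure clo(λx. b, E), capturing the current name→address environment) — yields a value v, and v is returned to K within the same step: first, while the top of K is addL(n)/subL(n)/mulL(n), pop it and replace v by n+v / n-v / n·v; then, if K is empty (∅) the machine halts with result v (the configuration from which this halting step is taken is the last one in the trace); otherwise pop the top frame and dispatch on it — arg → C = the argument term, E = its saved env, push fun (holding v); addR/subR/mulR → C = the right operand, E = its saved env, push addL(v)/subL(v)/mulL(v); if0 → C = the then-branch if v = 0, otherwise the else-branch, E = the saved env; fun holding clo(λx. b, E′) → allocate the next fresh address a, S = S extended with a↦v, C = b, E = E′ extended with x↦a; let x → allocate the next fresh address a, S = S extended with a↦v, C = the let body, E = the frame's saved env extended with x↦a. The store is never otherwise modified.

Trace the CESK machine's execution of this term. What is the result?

[0] [C=(((0 - (7 + -2)) - (if0 (2 + 5) then (let u = 0 in 0) else 7)) - ((λz. ((λu. (2 * z)) ((λu. 7) 0))) 6)) | E=∅ | S=∅ | K=∅]
[1] [C=((0 - (7 + -2)) - (if0 (2 + 5) then (let u = 0 in 0) else 7)) | E=∅ | S=∅ | K=[subR]]
[2] [C=(0 - (7 + -2)) | E=∅ | S=∅ | K=[subR :: subR]]
[3] [C=0 | E=∅ | S=∅ | K=[subR :: subR :: subR]]
[4] [C=(7 + -2) | E=∅ | S=∅ | K=[subL(0) :: subR :: subR]]
[5] [C=7 | E=∅ | S=∅ | K=[addR :: subL(0) :: subR :: subR]]
[6] [C=-2 | E=∅ | S=∅ | K=[addL(7) :: subL(0) :: subR :: subR]]
[7] [C=(if0 (2 + 5) then (let u = 0 in 0) else 7) | E=∅ | S=∅ | K=[subL(-5) :: subR]]
[8] [C=(2 + 5) | E=∅ | S=∅ | K=[if0 :: subL(-5) :: subR]]
[9] [C=2 | E=∅ | S=∅ | K=[addR :: if0 :: subL(-5) :: subR]]
[10] [C=5 | E=∅ | S=∅ | K=[addL(2) :: if0 :: subL(-5) :: subR]]
[11] [C=7 | E=∅ | S=∅ | K=[subL(-5) :: subR]]
[12] [C=((λz. ((λu. (2 * z)) ((λu. 7) 0))) 6) | E=∅ | S=∅ | K=[subL(-12)]]
[13] [C=(λz. ((λu. (2 * z)) ((λu. 7) 0))) | E=∅ | S=∅ | K=[arg :: subL(-12)]]
[14] [C=6 | E=∅ | S=∅ | K=[fun :: subL(-12)]]
[15] [C=((λu. (2 * z)) ((λu. 7) 0)) | E={z↦0} | S={0↦6} | K=[subL(-12)]]
[16] [C=(λu. (2 * z)) | E={z↦0} | S={0↦6} | K=[arg :: subL(-12)]]
[17] [C=((λu. 7) 0) | E={z↦0} | S={0↦6} | K=[fun :: subL(-12)]]
[18] [C=(λu. 7) | E={z↦0} | S={0↦6} | K=[arg :: fun :: subL(-12)]]
[19] [C=0 | E={z↦0} | S={0↦6} | K=[fun :: fun :: subL(-12)]]
[20] [C=7 | E={u↦1, z↦0} | S={0↦6, 1↦0} | K=[fun :: subL(-12)]]
[21] [C=(2 * z) | E={u↦2, z↦0} | S={0↦6, 1↦0, 2↦7} | K=[subL(-12)]]
[22] [C=2 | E={u↦2, z↦0} | S={0↦6, 1↦0, 2↦7} | K=[mulR :: subL(-12)]]
[23] [C=z | E={u↦2, z↦0} | S={0↦6, 1↦0, 2↦7} | K=[mulL(2) :: subL(-12)]]
→ final value -24

Answer: -24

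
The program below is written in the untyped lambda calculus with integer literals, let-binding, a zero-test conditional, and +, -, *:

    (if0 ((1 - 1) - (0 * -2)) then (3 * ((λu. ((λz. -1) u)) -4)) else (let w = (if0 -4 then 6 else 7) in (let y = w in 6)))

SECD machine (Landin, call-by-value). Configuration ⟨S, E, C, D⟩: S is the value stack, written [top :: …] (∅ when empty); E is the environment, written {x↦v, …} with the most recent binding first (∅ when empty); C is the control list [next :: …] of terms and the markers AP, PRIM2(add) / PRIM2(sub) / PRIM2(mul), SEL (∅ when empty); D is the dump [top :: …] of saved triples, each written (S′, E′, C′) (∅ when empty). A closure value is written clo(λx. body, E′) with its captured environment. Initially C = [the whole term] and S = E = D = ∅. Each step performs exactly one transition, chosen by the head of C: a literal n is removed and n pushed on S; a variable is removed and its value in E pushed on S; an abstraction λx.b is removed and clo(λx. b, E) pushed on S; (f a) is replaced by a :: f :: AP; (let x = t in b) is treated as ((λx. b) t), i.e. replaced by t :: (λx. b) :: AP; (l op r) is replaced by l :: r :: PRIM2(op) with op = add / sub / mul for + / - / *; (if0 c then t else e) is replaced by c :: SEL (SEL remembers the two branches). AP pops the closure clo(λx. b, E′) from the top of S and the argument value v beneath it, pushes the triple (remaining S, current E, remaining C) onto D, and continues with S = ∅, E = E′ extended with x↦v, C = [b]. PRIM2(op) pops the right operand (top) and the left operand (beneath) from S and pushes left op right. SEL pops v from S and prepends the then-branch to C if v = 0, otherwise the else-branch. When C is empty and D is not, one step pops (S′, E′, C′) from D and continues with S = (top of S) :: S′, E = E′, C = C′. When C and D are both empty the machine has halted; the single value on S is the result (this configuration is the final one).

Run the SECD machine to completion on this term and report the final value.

[0] <S=∅, E=∅, C=[(if0 ((1 - 1) - (0 * -2)) then (3 * ((λu. ((λz. -1) u)) -4)) else (let w = (if0 -4 then 6 else 7) in (let y = w in 6)))], D=∅>
[1] <S=∅, E=∅, C=[((1 - 1) - (0 * -2)) :: SEL], D=∅>
[2] <S=∅, E=∅, C=[(1 - 1) :: (0 * -2) :: PRIM2(sub) :: SEL], D=∅>
[3] <S=∅, E=∅, C=[1 :: 1 :: PRIM2(sub) :: (0 * -2) :: PRIM2(sub) :: SEL], D=∅>
[4] <S=[1], E=∅, C=[1 :: PRIM2(sub) :: (0 * -2) :: PRIM2(sub) :: SEL], D=∅>
[5] <S=[1 :: 1], E=∅, C=[PRIM2(sub) :: (0 * -2) :: PRIM2(sub) :: SEL], D=∅>
[6] <S=[0], E=∅, C=[(0 * -2) :: PRIM2(sub) :: SEL], D=∅>
[7] <S=[0], E=∅, C=[0 :: -2 :: PRIM2(mul) :: PRIM2(sub) :: SEL], D=∅>
[8] <S=[0 :: 0], E=∅, C=[-2 :: PRIM2(mul) :: PRIM2(sub) :: SEL], D=∅>
[9] <S=[-2 :: 0 :: 0], E=∅, C=[PRIM2(mul) :: PRIM2(sub) :: SEL], D=∅>
[10] <S=[0 :: 0], E=∅, C=[PRIM2(sub) :: SEL], D=∅>
[11] <S=[0], E=∅, C=[SEL], D=∅>
[12] <S=∅, E=∅, C=[(3 * ((λu. ((λz. -1) u)) -4))], D=∅>
[13] <S=∅, E=∅, C=[3 :: ((λu. ((λz. -1) u)) -4) :: PRIM2(mul)], D=∅>
[14] <S=[3], E=∅, C=[((λu. ((λz. -1) u)) -4) :: PRIM2(mul)], D=∅>
[15] <S=[3], E=∅, C=[-4 :: (λu. ((λz. -1) u)) :: AP :: PRIM2(mul)], D=∅>
[16] <S=[-4 :: 3], E=∅, C=[(λu. ((λz. -1) u)) :: AP :: PRIM2(mul)], D=∅>
[17] <S=[clo(λu. ((λz. -1) u), ∅) :: -4 :: 3], E=∅, C=[AP :: PRIM2(mul)], D=∅>
[18] <S=∅, E={u↦-4}, C=[((λz. -1) u)], D=[([3], ∅, [PRIM2(mul)])]>
[19] <S=∅, E={u↦-4}, C=[u :: (λz. -1) :: AP], D=[([3], ∅, [PRIM2(mul)])]>
[20] <S=[-4], E={u↦-4}, C=[(λz. -1) :: AP], D=[([3], ∅, [PRIM2(mul)])]>
[21] <S=[clo(λz. -1, {u↦-4}) :: -4], E={u↦-4}, C=[AP], D=[([3], ∅, [PRIM2(mul)])]>
[22] <S=∅, E={z↦-4, u↦-4}, C=[-1], D=[(∅, {u↦-4}, ∅) :: ([3], ∅, [PRIM2(mul)])]>
[23] <S=[-1], E={z↦-4, u↦-4}, C=∅, D=[(∅, {u↦-4}, ∅) :: ([3], ∅, [PRIM2(mul)])]>
[24] <S=[-1], E={u↦-4}, C=∅, D=[([3], ∅, [PRIM2(mul)])]>
[25] <S=[-1 :: 3], E=∅, C=[PRIM2(mul)], D=∅>
[26] <S=[-3], E=∅, C=∅, D=∅>
→ final value -3

Answer: -3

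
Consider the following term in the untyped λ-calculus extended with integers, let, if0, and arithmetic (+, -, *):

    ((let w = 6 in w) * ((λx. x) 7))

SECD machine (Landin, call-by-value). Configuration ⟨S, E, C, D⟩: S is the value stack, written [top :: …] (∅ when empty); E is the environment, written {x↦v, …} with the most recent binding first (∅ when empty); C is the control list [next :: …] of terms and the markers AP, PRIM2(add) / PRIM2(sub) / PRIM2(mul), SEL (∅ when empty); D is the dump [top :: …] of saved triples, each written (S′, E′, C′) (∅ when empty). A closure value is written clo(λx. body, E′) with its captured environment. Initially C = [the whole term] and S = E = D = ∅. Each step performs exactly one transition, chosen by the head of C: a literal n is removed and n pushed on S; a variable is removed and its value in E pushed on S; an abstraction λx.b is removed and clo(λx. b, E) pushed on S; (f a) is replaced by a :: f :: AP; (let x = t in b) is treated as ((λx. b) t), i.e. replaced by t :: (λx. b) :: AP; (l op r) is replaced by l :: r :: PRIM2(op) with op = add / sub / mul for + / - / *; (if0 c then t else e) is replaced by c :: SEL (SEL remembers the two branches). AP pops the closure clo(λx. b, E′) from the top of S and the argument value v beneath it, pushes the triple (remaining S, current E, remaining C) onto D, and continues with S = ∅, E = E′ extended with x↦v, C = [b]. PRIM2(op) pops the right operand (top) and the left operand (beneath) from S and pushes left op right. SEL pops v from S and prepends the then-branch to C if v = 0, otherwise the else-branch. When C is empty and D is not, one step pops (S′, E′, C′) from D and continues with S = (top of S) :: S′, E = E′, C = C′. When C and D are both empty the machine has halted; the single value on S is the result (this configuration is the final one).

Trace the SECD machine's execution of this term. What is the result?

Answer: 42

Derivation:
[0] <S=∅, E=∅, C=[((let w = 6 in w) * ((λx. x) 7))], D=∅>
[1] <S=∅, E=∅, C=[(let w = 6 in w) :: ((λx. x) 7) :: PRIM2(mul)], D=∅>
[2] <S=∅, E=∅, C=[6 :: (λw. w) :: AP :: ((λx. x) 7) :: PRIM2(mul)], D=∅>
[3] <S=[6], E=∅, C=[(λw. w) :: AP :: ((λx. x) 7) :: PRIM2(mul)], D=∅>
[4] <S=[clo(λw. w, ∅) :: 6], E=∅, C=[AP :: ((λx. x) 7) :: PRIM2(mul)], D=∅>
[5] <S=∅, E={w↦6}, C=[w], D=[(∅, ∅, [((λx. x) 7) :: PRIM2(mul)])]>
[6] <S=[6], E={w↦6}, C=∅, D=[(∅, ∅, [((λx. x) 7) :: PRIM2(mul)])]>
[7] <S=[6], E=∅, C=[((λx. x) 7) :: PRIM2(mul)], D=∅>
[8] <S=[6], E=∅, C=[7 :: (λx. x) :: AP :: PRIM2(mul)], D=∅>
[9] <S=[7 :: 6], E=∅, C=[(λx. x) :: AP :: PRIM2(mul)], D=∅>
[10] <S=[clo(λx. x, ∅) :: 7 :: 6], E=∅, C=[AP :: PRIM2(mul)], D=∅>
[11] <S=∅, E={x↦7}, C=[x], D=[([6], ∅, [PRIM2(mul)])]>
[12] <S=[7], E={x↦7}, C=∅, D=[([6], ∅, [PRIM2(mul)])]>
[13] <S=[7 :: 6], E=∅, C=[PRIM2(mul)], D=∅>
[14] <S=[42], E=∅, C=∅, D=∅>
→ final value 42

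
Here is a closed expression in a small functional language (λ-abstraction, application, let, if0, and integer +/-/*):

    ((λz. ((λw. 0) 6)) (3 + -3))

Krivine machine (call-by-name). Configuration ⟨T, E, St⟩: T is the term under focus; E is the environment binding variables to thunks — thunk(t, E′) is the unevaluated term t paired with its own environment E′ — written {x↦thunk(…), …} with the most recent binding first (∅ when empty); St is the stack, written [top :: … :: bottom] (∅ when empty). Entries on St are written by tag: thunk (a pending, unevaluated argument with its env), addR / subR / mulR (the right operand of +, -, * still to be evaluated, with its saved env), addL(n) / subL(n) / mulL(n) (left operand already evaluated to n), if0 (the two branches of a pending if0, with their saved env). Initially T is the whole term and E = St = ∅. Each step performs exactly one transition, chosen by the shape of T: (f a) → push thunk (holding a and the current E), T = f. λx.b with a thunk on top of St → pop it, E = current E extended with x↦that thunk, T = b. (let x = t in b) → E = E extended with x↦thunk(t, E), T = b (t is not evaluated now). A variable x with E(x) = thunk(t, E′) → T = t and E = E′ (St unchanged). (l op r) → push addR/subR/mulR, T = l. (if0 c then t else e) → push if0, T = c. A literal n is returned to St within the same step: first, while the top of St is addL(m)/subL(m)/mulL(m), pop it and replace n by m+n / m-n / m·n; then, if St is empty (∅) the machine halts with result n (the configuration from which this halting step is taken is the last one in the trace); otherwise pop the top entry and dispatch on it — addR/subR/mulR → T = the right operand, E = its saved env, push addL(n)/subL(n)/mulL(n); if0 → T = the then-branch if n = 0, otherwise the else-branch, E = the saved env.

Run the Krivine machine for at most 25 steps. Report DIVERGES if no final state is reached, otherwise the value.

[0] [T=((λz. ((λw. 0) 6)) (3 + -3)) | E=∅ | St=∅]
[1] [T=(λz. ((λw. 0) 6)) | E=∅ | St=[thunk]]
[2] [T=((λw. 0) 6) | E={z↦thunk((3 + -3), ∅)} | St=∅]
[3] [T=(λw. 0) | E={z↦thunk((3 + -3), ∅)} | St=[thunk]]
[4] [T=0 | E={w↦thunk(6, {z↦thunk((3 + -3), ∅)}), z↦thunk((3 + -3), ∅)} | St=∅]
→ final value 0

Answer: 0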